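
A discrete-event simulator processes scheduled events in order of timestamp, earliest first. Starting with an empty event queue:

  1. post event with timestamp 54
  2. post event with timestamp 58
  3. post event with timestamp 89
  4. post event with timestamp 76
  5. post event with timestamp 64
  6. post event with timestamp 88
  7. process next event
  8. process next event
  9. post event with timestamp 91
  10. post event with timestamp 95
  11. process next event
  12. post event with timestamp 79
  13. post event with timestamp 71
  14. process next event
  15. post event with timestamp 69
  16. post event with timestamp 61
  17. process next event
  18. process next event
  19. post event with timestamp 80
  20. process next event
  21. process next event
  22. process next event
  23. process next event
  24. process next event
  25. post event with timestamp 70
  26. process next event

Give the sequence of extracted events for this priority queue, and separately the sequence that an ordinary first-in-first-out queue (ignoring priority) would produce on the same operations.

priority queue: 54 → 58 → 64 → 71 → 61 → 69 → 76 → 79 → 80 → 88 → 89 → 70; FIFO queue: 54, 58, 89, 76, 64, 88, 91, 95, 79, 71, 69, 61

insert 54 → {54}
insert 58 → {54, 58}
insert 89 → {54, 58, 89}
insert 76 → {54, 58, 76, 89}
insert 64 → {54, 58, 64, 76, 89}
insert 88 → {54, 58, 64, 76, 88, 89}
process next event → 54; now {58, 64, 76, 88, 89}
process next event → 58; now {64, 76, 88, 89}
insert 91 → {64, 76, 88, 89, 91}
insert 95 → {64, 76, 88, 89, 91, 95}
process next event → 64; now {76, 88, 89, 91, 95}
insert 79 → {76, 79, 88, 89, 91, 95}
insert 71 → {71, 76, 79, 88, 89, 91, 95}
process next event → 71; now {76, 79, 88, 89, 91, 95}
insert 69 → {69, 76, 79, 88, 89, 91, 95}
insert 61 → {61, 69, 76, 79, 88, 89, 91, 95}
process next event → 61; now {69, 76, 79, 88, 89, 91, 95}
process next event → 69; now {76, 79, 88, 89, 91, 95}
insert 80 → {76, 79, 80, 88, 89, 91, 95}
process next event → 76; now {79, 80, 88, 89, 91, 95}
process next event → 79; now {80, 88, 89, 91, 95}
process next event → 80; now {88, 89, 91, 95}
process next event → 88; now {89, 91, 95}
process next event → 89; now {91, 95}
insert 70 → {70, 91, 95}
process next event → 70; now {91, 95}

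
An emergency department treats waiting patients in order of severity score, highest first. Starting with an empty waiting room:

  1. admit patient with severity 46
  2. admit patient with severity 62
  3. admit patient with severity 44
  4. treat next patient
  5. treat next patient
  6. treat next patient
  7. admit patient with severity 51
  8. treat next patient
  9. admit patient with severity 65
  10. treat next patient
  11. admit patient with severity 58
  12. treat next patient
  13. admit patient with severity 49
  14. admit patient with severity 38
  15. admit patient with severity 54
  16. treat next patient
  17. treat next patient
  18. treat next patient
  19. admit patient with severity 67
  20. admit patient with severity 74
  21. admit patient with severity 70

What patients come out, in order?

insert 46 → {46}
insert 62 → {62, 46}
insert 44 → {62, 46, 44}
treat next patient → 62; now {46, 44}
treat next patient → 46; now {44}
treat next patient → 44; now {}
insert 51 → {51}
treat next patient → 51; now {}
insert 65 → {65}
treat next patient → 65; now {}
insert 58 → {58}
treat next patient → 58; now {}
insert 49 → {49}
insert 38 → {49, 38}
insert 54 → {54, 49, 38}
treat next patient → 54; now {49, 38}
treat next patient → 49; now {38}
treat next patient → 38; now {}
insert 67 → {67}
insert 74 → {74, 67}
insert 70 → {74, 70, 67}

[62, 46, 44, 51, 65, 58, 54, 49, 38]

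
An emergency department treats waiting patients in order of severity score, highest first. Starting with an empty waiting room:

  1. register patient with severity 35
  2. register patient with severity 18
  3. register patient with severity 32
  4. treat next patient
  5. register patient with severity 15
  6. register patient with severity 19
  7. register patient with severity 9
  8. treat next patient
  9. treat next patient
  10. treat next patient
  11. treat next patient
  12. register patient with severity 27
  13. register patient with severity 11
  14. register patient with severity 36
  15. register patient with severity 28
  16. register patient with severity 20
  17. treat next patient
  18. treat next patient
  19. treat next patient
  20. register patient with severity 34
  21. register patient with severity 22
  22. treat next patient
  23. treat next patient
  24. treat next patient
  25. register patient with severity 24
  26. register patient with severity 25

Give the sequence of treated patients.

35 → 32 → 19 → 18 → 15 → 36 → 28 → 27 → 34 → 22 → 20

insert 35 → {35}
insert 18 → {35, 18}
insert 32 → {35, 32, 18}
treat next patient → 35; now {32, 18}
insert 15 → {32, 18, 15}
insert 19 → {32, 19, 18, 15}
insert 9 → {32, 19, 18, 15, 9}
treat next patient → 32; now {19, 18, 15, 9}
treat next patient → 19; now {18, 15, 9}
treat next patient → 18; now {15, 9}
treat next patient → 15; now {9}
insert 27 → {27, 9}
insert 11 → {27, 11, 9}
insert 36 → {36, 27, 11, 9}
insert 28 → {36, 28, 27, 11, 9}
insert 20 → {36, 28, 27, 20, 11, 9}
treat next patient → 36; now {28, 27, 20, 11, 9}
treat next patient → 28; now {27, 20, 11, 9}
treat next patient → 27; now {20, 11, 9}
insert 34 → {34, 20, 11, 9}
insert 22 → {34, 22, 20, 11, 9}
treat next patient → 34; now {22, 20, 11, 9}
treat next patient → 22; now {20, 11, 9}
treat next patient → 20; now {11, 9}
insert 24 → {24, 11, 9}
insert 25 → {25, 24, 11, 9}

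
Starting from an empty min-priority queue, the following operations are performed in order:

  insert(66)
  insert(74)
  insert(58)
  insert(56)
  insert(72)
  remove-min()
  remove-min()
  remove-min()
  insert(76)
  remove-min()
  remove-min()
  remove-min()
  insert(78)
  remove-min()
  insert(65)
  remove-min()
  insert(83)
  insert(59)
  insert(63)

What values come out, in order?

56 → 58 → 66 → 72 → 74 → 76 → 78 → 65

insert 66 → {66}
insert 74 → {66, 74}
insert 58 → {58, 66, 74}
insert 56 → {56, 58, 66, 74}
insert 72 → {56, 58, 66, 72, 74}
remove-min → 56; now {58, 66, 72, 74}
remove-min → 58; now {66, 72, 74}
remove-min → 66; now {72, 74}
insert 76 → {72, 74, 76}
remove-min → 72; now {74, 76}
remove-min → 74; now {76}
remove-min → 76; now {}
insert 78 → {78}
remove-min → 78; now {}
insert 65 → {65}
remove-min → 65; now {}
insert 83 → {83}
insert 59 → {59, 83}
insert 63 → {59, 63, 83}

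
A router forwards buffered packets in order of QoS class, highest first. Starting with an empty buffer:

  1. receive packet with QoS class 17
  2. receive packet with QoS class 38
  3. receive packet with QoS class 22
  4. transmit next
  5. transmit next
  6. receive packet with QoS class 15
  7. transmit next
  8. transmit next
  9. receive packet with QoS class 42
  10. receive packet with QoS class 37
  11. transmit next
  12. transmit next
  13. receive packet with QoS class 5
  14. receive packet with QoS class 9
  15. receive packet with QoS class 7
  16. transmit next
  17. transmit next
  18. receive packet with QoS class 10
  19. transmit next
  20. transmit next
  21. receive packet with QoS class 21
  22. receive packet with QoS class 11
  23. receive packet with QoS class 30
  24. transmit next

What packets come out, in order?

[38, 22, 17, 15, 42, 37, 9, 7, 10, 5, 30]

insert 17 → {17}
insert 38 → {38, 17}
insert 22 → {38, 22, 17}
transmit next → 38; now {22, 17}
transmit next → 22; now {17}
insert 15 → {17, 15}
transmit next → 17; now {15}
transmit next → 15; now {}
insert 42 → {42}
insert 37 → {42, 37}
transmit next → 42; now {37}
transmit next → 37; now {}
insert 5 → {5}
insert 9 → {9, 5}
insert 7 → {9, 7, 5}
transmit next → 9; now {7, 5}
transmit next → 7; now {5}
insert 10 → {10, 5}
transmit next → 10; now {5}
transmit next → 5; now {}
insert 21 → {21}
insert 11 → {21, 11}
insert 30 → {30, 21, 11}
transmit next → 30; now {21, 11}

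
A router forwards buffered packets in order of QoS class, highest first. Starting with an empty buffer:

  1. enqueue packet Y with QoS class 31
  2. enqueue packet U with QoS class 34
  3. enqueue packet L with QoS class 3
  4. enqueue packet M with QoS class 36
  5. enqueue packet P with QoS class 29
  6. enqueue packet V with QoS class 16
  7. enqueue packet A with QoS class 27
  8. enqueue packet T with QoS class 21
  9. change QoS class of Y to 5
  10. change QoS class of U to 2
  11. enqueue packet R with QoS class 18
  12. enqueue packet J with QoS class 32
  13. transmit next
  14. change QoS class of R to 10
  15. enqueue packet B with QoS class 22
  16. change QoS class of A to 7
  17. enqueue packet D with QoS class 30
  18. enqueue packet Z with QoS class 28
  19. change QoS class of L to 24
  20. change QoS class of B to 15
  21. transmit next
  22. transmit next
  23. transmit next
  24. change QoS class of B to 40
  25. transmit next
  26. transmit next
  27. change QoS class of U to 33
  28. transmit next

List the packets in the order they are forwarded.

M → J → D → P → B → Z → U

add Y (QoS class 31) → {Y:31}
add U (QoS class 34) → {U:34, Y:31}
add L (QoS class 3) → {U:34, Y:31, L:3}
add M (QoS class 36) → {M:36, U:34, Y:31, L:3}
add P (QoS class 29) → {M:36, U:34, Y:31, P:29, L:3}
add V (QoS class 16) → {M:36, U:34, Y:31, P:29, V:16, L:3}
add A (QoS class 27) → {M:36, U:34, Y:31, P:29, A:27, V:16, L:3}
add T (QoS class 21) → {M:36, U:34, Y:31, P:29, A:27, T:21, V:16, L:3}
update Y to QoS class 5 → {M:36, U:34, P:29, A:27, T:21, V:16, Y:5, L:3}
update U to QoS class 2 → {M:36, P:29, A:27, T:21, V:16, Y:5, L:3, U:2}
add R (QoS class 18) → {M:36, P:29, A:27, T:21, R:18, V:16, Y:5, L:3, U:2}
add J (QoS class 32) → {M:36, J:32, P:29, A:27, T:21, R:18, V:16, Y:5, L:3, U:2}
transmit next → M; now {J:32, P:29, A:27, T:21, R:18, V:16, Y:5, L:3, U:2}
update R to QoS class 10 → {J:32, P:29, A:27, T:21, V:16, R:10, Y:5, L:3, U:2}
add B (QoS class 22) → {J:32, P:29, A:27, B:22, T:21, V:16, R:10, Y:5, L:3, U:2}
update A to QoS class 7 → {J:32, P:29, B:22, T:21, V:16, R:10, A:7, Y:5, L:3, U:2}
add D (QoS class 30) → {J:32, D:30, P:29, B:22, T:21, V:16, R:10, A:7, Y:5, L:3, U:2}
add Z (QoS class 28) → {J:32, D:30, P:29, Z:28, B:22, T:21, V:16, R:10, A:7, Y:5, L:3, U:2}
update L to QoS class 24 → {J:32, D:30, P:29, Z:28, L:24, B:22, T:21, V:16, R:10, A:7, Y:5, U:2}
update B to QoS class 15 → {J:32, D:30, P:29, Z:28, L:24, T:21, V:16, B:15, R:10, A:7, Y:5, U:2}
transmit next → J; now {D:30, P:29, Z:28, L:24, T:21, V:16, B:15, R:10, A:7, Y:5, U:2}
transmit next → D; now {P:29, Z:28, L:24, T:21, V:16, B:15, R:10, A:7, Y:5, U:2}
transmit next → P; now {Z:28, L:24, T:21, V:16, B:15, R:10, A:7, Y:5, U:2}
update B to QoS class 40 → {B:40, Z:28, L:24, T:21, V:16, R:10, A:7, Y:5, U:2}
transmit next → B; now {Z:28, L:24, T:21, V:16, R:10, A:7, Y:5, U:2}
transmit next → Z; now {L:24, T:21, V:16, R:10, A:7, Y:5, U:2}
update U to QoS class 33 → {U:33, L:24, T:21, V:16, R:10, A:7, Y:5}
transmit next → U; now {L:24, T:21, V:16, R:10, A:7, Y:5}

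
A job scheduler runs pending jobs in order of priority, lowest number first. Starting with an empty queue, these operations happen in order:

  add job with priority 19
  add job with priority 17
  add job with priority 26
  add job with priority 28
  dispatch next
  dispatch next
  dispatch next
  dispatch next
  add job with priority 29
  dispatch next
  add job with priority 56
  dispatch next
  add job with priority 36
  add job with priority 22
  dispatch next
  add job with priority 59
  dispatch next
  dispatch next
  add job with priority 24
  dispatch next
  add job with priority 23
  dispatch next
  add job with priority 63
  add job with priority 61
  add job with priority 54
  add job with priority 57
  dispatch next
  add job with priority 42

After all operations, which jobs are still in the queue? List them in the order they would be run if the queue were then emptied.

insert 19 → {19}
insert 17 → {17, 19}
insert 26 → {17, 19, 26}
insert 28 → {17, 19, 26, 28}
dispatch next → 17; now {19, 26, 28}
dispatch next → 19; now {26, 28}
dispatch next → 26; now {28}
dispatch next → 28; now {}
insert 29 → {29}
dispatch next → 29; now {}
insert 56 → {56}
dispatch next → 56; now {}
insert 36 → {36}
insert 22 → {22, 36}
dispatch next → 22; now {36}
insert 59 → {36, 59}
dispatch next → 36; now {59}
dispatch next → 59; now {}
insert 24 → {24}
dispatch next → 24; now {}
insert 23 → {23}
dispatch next → 23; now {}
insert 63 → {63}
insert 61 → {61, 63}
insert 54 → {54, 61, 63}
insert 57 → {54, 57, 61, 63}
dispatch next → 54; now {57, 61, 63}
insert 42 → {42, 57, 61, 63}

42 → 57 → 61 → 63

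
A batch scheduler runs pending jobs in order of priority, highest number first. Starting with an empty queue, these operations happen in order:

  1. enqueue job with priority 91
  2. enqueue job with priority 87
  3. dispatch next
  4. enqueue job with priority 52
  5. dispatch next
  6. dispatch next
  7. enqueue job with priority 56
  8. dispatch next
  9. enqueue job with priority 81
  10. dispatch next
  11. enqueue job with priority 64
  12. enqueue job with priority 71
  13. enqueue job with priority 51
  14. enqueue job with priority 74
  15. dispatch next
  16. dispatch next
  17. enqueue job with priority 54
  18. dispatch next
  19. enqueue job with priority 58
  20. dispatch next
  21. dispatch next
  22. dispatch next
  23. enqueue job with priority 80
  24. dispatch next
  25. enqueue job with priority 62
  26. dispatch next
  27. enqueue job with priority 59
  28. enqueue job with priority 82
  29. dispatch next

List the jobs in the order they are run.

[91, 87, 52, 56, 81, 74, 71, 64, 58, 54, 51, 80, 62, 82]

insert 91 → {91}
insert 87 → {91, 87}
dispatch next → 91; now {87}
insert 52 → {87, 52}
dispatch next → 87; now {52}
dispatch next → 52; now {}
insert 56 → {56}
dispatch next → 56; now {}
insert 81 → {81}
dispatch next → 81; now {}
insert 64 → {64}
insert 71 → {71, 64}
insert 51 → {71, 64, 51}
insert 74 → {74, 71, 64, 51}
dispatch next → 74; now {71, 64, 51}
dispatch next → 71; now {64, 51}
insert 54 → {64, 54, 51}
dispatch next → 64; now {54, 51}
insert 58 → {58, 54, 51}
dispatch next → 58; now {54, 51}
dispatch next → 54; now {51}
dispatch next → 51; now {}
insert 80 → {80}
dispatch next → 80; now {}
insert 62 → {62}
dispatch next → 62; now {}
insert 59 → {59}
insert 82 → {82, 59}
dispatch next → 82; now {59}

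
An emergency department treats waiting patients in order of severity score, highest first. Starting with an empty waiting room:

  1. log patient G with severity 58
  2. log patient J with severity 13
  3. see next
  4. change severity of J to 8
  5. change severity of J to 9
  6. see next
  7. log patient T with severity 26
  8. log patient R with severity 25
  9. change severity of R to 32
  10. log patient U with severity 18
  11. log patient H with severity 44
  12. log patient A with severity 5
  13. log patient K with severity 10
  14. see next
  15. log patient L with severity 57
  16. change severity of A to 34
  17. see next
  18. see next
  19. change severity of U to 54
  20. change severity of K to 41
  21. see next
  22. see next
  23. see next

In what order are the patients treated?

add G (severity 58) → {G:58}
add J (severity 13) → {G:58, J:13}
see next → G; now {J:13}
update J to severity 8 → {J:8}
update J to severity 9 → {J:9}
see next → J; now {}
add T (severity 26) → {T:26}
add R (severity 25) → {T:26, R:25}
update R to severity 32 → {R:32, T:26}
add U (severity 18) → {R:32, T:26, U:18}
add H (severity 44) → {H:44, R:32, T:26, U:18}
add A (severity 5) → {H:44, R:32, T:26, U:18, A:5}
add K (severity 10) → {H:44, R:32, T:26, U:18, K:10, A:5}
see next → H; now {R:32, T:26, U:18, K:10, A:5}
add L (severity 57) → {L:57, R:32, T:26, U:18, K:10, A:5}
update A to severity 34 → {L:57, A:34, R:32, T:26, U:18, K:10}
see next → L; now {A:34, R:32, T:26, U:18, K:10}
see next → A; now {R:32, T:26, U:18, K:10}
update U to severity 54 → {U:54, R:32, T:26, K:10}
update K to severity 41 → {U:54, K:41, R:32, T:26}
see next → U; now {K:41, R:32, T:26}
see next → K; now {R:32, T:26}
see next → R; now {T:26}

G, J, H, L, A, U, K, R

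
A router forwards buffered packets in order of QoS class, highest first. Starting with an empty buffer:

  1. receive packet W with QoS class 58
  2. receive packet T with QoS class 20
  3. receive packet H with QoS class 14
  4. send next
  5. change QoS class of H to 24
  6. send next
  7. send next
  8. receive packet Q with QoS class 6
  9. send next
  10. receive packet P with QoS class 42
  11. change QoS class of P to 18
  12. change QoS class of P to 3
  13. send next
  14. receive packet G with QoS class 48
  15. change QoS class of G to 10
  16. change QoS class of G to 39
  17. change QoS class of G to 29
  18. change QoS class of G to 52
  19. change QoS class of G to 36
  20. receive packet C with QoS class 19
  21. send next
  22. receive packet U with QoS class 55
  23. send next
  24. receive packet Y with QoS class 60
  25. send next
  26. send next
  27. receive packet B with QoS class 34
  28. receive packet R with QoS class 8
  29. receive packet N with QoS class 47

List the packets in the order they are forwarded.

W, H, T, Q, P, G, U, Y, C

add W (QoS class 58) → {W:58}
add T (QoS class 20) → {W:58, T:20}
add H (QoS class 14) → {W:58, T:20, H:14}
send next → W; now {T:20, H:14}
update H to QoS class 24 → {H:24, T:20}
send next → H; now {T:20}
send next → T; now {}
add Q (QoS class 6) → {Q:6}
send next → Q; now {}
add P (QoS class 42) → {P:42}
update P to QoS class 18 → {P:18}
update P to QoS class 3 → {P:3}
send next → P; now {}
add G (QoS class 48) → {G:48}
update G to QoS class 10 → {G:10}
update G to QoS class 39 → {G:39}
update G to QoS class 29 → {G:29}
update G to QoS class 52 → {G:52}
update G to QoS class 36 → {G:36}
add C (QoS class 19) → {G:36, C:19}
send next → G; now {C:19}
add U (QoS class 55) → {U:55, C:19}
send next → U; now {C:19}
add Y (QoS class 60) → {Y:60, C:19}
send next → Y; now {C:19}
send next → C; now {}
add B (QoS class 34) → {B:34}
add R (QoS class 8) → {B:34, R:8}
add N (QoS class 47) → {N:47, B:34, R:8}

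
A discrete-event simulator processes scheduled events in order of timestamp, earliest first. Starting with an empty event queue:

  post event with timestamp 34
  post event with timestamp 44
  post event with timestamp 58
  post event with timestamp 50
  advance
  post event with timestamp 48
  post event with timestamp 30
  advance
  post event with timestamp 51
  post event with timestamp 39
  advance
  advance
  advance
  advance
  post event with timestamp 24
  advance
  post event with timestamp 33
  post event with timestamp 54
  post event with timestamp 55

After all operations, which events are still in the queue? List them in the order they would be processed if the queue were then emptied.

insert 34 → {34}
insert 44 → {34, 44}
insert 58 → {34, 44, 58}
insert 50 → {34, 44, 50, 58}
advance → 34; now {44, 50, 58}
insert 48 → {44, 48, 50, 58}
insert 30 → {30, 44, 48, 50, 58}
advance → 30; now {44, 48, 50, 58}
insert 51 → {44, 48, 50, 51, 58}
insert 39 → {39, 44, 48, 50, 51, 58}
advance → 39; now {44, 48, 50, 51, 58}
advance → 44; now {48, 50, 51, 58}
advance → 48; now {50, 51, 58}
advance → 50; now {51, 58}
insert 24 → {24, 51, 58}
advance → 24; now {51, 58}
insert 33 → {33, 51, 58}
insert 54 → {33, 51, 54, 58}
insert 55 → {33, 51, 54, 55, 58}

33 → 51 → 54 → 55 → 58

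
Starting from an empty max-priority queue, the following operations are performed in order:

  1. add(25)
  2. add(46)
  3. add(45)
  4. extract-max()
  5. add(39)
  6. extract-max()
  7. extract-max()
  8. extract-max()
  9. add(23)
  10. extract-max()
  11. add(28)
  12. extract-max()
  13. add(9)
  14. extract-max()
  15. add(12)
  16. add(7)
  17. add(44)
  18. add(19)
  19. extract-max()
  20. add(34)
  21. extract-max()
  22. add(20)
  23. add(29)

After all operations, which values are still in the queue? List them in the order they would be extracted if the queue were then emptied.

29 → 20 → 19 → 12 → 7

insert 25 → {25}
insert 46 → {46, 25}
insert 45 → {46, 45, 25}
extract-max → 46; now {45, 25}
insert 39 → {45, 39, 25}
extract-max → 45; now {39, 25}
extract-max → 39; now {25}
extract-max → 25; now {}
insert 23 → {23}
extract-max → 23; now {}
insert 28 → {28}
extract-max → 28; now {}
insert 9 → {9}
extract-max → 9; now {}
insert 12 → {12}
insert 7 → {12, 7}
insert 44 → {44, 12, 7}
insert 19 → {44, 19, 12, 7}
extract-max → 44; now {19, 12, 7}
insert 34 → {34, 19, 12, 7}
extract-max → 34; now {19, 12, 7}
insert 20 → {20, 19, 12, 7}
insert 29 → {29, 20, 19, 12, 7}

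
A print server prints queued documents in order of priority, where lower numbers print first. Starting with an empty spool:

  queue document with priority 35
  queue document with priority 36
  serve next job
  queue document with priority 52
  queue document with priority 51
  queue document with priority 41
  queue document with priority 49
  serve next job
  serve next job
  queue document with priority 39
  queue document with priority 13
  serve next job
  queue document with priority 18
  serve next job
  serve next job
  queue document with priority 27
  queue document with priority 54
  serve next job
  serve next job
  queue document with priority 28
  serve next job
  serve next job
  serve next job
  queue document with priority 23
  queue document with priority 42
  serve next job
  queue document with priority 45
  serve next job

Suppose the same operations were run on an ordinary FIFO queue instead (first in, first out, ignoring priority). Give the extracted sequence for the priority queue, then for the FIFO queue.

priority queue: 35, 36, 41, 13, 18, 39, 27, 49, 28, 51, 52, 23, 42; FIFO queue: [35, 36, 52, 51, 41, 49, 39, 13, 18, 27, 54, 28, 23]

insert 35 → {35}
insert 36 → {35, 36}
serve next job → 35; now {36}
insert 52 → {36, 52}
insert 51 → {36, 51, 52}
insert 41 → {36, 41, 51, 52}
insert 49 → {36, 41, 49, 51, 52}
serve next job → 36; now {41, 49, 51, 52}
serve next job → 41; now {49, 51, 52}
insert 39 → {39, 49, 51, 52}
insert 13 → {13, 39, 49, 51, 52}
serve next job → 13; now {39, 49, 51, 52}
insert 18 → {18, 39, 49, 51, 52}
serve next job → 18; now {39, 49, 51, 52}
serve next job → 39; now {49, 51, 52}
insert 27 → {27, 49, 51, 52}
insert 54 → {27, 49, 51, 52, 54}
serve next job → 27; now {49, 51, 52, 54}
serve next job → 49; now {51, 52, 54}
insert 28 → {28, 51, 52, 54}
serve next job → 28; now {51, 52, 54}
serve next job → 51; now {52, 54}
serve next job → 52; now {54}
insert 23 → {23, 54}
insert 42 → {23, 42, 54}
serve next job → 23; now {42, 54}
insert 45 → {42, 45, 54}
serve next job → 42; now {45, 54}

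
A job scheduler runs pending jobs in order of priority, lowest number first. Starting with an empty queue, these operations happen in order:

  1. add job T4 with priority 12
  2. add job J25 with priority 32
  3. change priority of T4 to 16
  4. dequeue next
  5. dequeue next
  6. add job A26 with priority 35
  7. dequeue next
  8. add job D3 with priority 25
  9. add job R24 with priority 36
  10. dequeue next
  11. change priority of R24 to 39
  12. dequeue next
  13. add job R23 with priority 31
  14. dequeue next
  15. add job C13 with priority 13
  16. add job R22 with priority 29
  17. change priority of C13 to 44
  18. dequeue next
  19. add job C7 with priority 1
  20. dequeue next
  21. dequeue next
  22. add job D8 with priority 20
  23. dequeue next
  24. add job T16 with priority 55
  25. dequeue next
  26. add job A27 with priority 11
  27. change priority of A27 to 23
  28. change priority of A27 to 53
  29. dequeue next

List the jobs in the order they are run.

[T4, J25, A26, D3, R24, R23, R22, C7, C13, D8, T16, A27]

add T4 (priority 12) → {T4:12}
add J25 (priority 32) → {T4:12, J25:32}
update T4 to priority 16 → {T4:16, J25:32}
dequeue next → T4; now {J25:32}
dequeue next → J25; now {}
add A26 (priority 35) → {A26:35}
dequeue next → A26; now {}
add D3 (priority 25) → {D3:25}
add R24 (priority 36) → {D3:25, R24:36}
dequeue next → D3; now {R24:36}
update R24 to priority 39 → {R24:39}
dequeue next → R24; now {}
add R23 (priority 31) → {R23:31}
dequeue next → R23; now {}
add C13 (priority 13) → {C13:13}
add R22 (priority 29) → {C13:13, R22:29}
update C13 to priority 44 → {R22:29, C13:44}
dequeue next → R22; now {C13:44}
add C7 (priority 1) → {C7:1, C13:44}
dequeue next → C7; now {C13:44}
dequeue next → C13; now {}
add D8 (priority 20) → {D8:20}
dequeue next → D8; now {}
add T16 (priority 55) → {T16:55}
dequeue next → T16; now {}
add A27 (priority 11) → {A27:11}
update A27 to priority 23 → {A27:23}
update A27 to priority 53 → {A27:53}
dequeue next → A27; now {}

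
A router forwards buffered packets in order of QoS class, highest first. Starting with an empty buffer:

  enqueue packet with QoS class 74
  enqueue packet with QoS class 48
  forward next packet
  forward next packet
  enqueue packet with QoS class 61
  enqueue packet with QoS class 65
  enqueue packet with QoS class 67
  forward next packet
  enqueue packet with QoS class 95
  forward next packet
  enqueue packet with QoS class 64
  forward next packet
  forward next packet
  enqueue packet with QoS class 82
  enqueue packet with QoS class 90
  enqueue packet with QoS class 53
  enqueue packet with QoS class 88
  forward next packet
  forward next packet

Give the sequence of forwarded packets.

insert 74 → {74}
insert 48 → {74, 48}
forward next packet → 74; now {48}
forward next packet → 48; now {}
insert 61 → {61}
insert 65 → {65, 61}
insert 67 → {67, 65, 61}
forward next packet → 67; now {65, 61}
insert 95 → {95, 65, 61}
forward next packet → 95; now {65, 61}
insert 64 → {65, 64, 61}
forward next packet → 65; now {64, 61}
forward next packet → 64; now {61}
insert 82 → {82, 61}
insert 90 → {90, 82, 61}
insert 53 → {90, 82, 61, 53}
insert 88 → {90, 88, 82, 61, 53}
forward next packet → 90; now {88, 82, 61, 53}
forward next packet → 88; now {82, 61, 53}

[74, 48, 67, 95, 65, 64, 90, 88]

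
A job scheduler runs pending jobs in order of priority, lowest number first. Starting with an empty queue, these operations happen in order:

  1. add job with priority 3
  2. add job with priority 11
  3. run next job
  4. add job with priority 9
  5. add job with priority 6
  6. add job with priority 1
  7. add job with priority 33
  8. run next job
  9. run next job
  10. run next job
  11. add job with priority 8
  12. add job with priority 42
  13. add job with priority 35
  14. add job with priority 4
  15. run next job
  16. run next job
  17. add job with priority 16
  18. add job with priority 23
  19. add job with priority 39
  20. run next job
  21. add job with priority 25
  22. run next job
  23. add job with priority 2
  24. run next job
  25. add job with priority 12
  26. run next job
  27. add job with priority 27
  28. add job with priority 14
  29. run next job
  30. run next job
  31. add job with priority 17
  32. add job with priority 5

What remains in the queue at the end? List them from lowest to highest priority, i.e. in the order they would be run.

insert 3 → {3}
insert 11 → {3, 11}
run next job → 3; now {11}
insert 9 → {9, 11}
insert 6 → {6, 9, 11}
insert 1 → {1, 6, 9, 11}
insert 33 → {1, 6, 9, 11, 33}
run next job → 1; now {6, 9, 11, 33}
run next job → 6; now {9, 11, 33}
run next job → 9; now {11, 33}
insert 8 → {8, 11, 33}
insert 42 → {8, 11, 33, 42}
insert 35 → {8, 11, 33, 35, 42}
insert 4 → {4, 8, 11, 33, 35, 42}
run next job → 4; now {8, 11, 33, 35, 42}
run next job → 8; now {11, 33, 35, 42}
insert 16 → {11, 16, 33, 35, 42}
insert 23 → {11, 16, 23, 33, 35, 42}
insert 39 → {11, 16, 23, 33, 35, 39, 42}
run next job → 11; now {16, 23, 33, 35, 39, 42}
insert 25 → {16, 23, 25, 33, 35, 39, 42}
run next job → 16; now {23, 25, 33, 35, 39, 42}
insert 2 → {2, 23, 25, 33, 35, 39, 42}
run next job → 2; now {23, 25, 33, 35, 39, 42}
insert 12 → {12, 23, 25, 33, 35, 39, 42}
run next job → 12; now {23, 25, 33, 35, 39, 42}
insert 27 → {23, 25, 27, 33, 35, 39, 42}
insert 14 → {14, 23, 25, 27, 33, 35, 39, 42}
run next job → 14; now {23, 25, 27, 33, 35, 39, 42}
run next job → 23; now {25, 27, 33, 35, 39, 42}
insert 17 → {17, 25, 27, 33, 35, 39, 42}
insert 5 → {5, 17, 25, 27, 33, 35, 39, 42}

5, 17, 25, 27, 33, 35, 39, 42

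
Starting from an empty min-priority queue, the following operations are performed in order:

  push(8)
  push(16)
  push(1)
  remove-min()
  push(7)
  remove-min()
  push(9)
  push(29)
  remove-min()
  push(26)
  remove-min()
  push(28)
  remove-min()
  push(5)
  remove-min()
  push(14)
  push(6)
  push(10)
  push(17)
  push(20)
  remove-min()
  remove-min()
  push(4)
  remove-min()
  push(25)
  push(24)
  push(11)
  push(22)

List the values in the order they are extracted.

[1, 7, 8, 9, 16, 5, 6, 10, 4]

insert 8 → {8}
insert 16 → {8, 16}
insert 1 → {1, 8, 16}
remove-min → 1; now {8, 16}
insert 7 → {7, 8, 16}
remove-min → 7; now {8, 16}
insert 9 → {8, 9, 16}
insert 29 → {8, 9, 16, 29}
remove-min → 8; now {9, 16, 29}
insert 26 → {9, 16, 26, 29}
remove-min → 9; now {16, 26, 29}
insert 28 → {16, 26, 28, 29}
remove-min → 16; now {26, 28, 29}
insert 5 → {5, 26, 28, 29}
remove-min → 5; now {26, 28, 29}
insert 14 → {14, 26, 28, 29}
insert 6 → {6, 14, 26, 28, 29}
insert 10 → {6, 10, 14, 26, 28, 29}
insert 17 → {6, 10, 14, 17, 26, 28, 29}
insert 20 → {6, 10, 14, 17, 20, 26, 28, 29}
remove-min → 6; now {10, 14, 17, 20, 26, 28, 29}
remove-min → 10; now {14, 17, 20, 26, 28, 29}
insert 4 → {4, 14, 17, 20, 26, 28, 29}
remove-min → 4; now {14, 17, 20, 26, 28, 29}
insert 25 → {14, 17, 20, 25, 26, 28, 29}
insert 24 → {14, 17, 20, 24, 25, 26, 28, 29}
insert 11 → {11, 14, 17, 20, 24, 25, 26, 28, 29}
insert 22 → {11, 14, 17, 20, 22, 24, 25, 26, 28, 29}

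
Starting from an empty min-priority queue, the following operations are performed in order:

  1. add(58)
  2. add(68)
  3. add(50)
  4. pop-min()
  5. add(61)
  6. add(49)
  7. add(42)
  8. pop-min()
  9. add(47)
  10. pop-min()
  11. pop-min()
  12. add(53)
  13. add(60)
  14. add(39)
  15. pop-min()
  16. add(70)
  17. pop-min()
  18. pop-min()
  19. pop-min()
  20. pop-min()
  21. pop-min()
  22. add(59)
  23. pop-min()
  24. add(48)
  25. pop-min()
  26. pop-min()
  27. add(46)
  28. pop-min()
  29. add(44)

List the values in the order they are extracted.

insert 58 → {58}
insert 68 → {58, 68}
insert 50 → {50, 58, 68}
pop-min → 50; now {58, 68}
insert 61 → {58, 61, 68}
insert 49 → {49, 58, 61, 68}
insert 42 → {42, 49, 58, 61, 68}
pop-min → 42; now {49, 58, 61, 68}
insert 47 → {47, 49, 58, 61, 68}
pop-min → 47; now {49, 58, 61, 68}
pop-min → 49; now {58, 61, 68}
insert 53 → {53, 58, 61, 68}
insert 60 → {53, 58, 60, 61, 68}
insert 39 → {39, 53, 58, 60, 61, 68}
pop-min → 39; now {53, 58, 60, 61, 68}
insert 70 → {53, 58, 60, 61, 68, 70}
pop-min → 53; now {58, 60, 61, 68, 70}
pop-min → 58; now {60, 61, 68, 70}
pop-min → 60; now {61, 68, 70}
pop-min → 61; now {68, 70}
pop-min → 68; now {70}
insert 59 → {59, 70}
pop-min → 59; now {70}
insert 48 → {48, 70}
pop-min → 48; now {70}
pop-min → 70; now {}
insert 46 → {46}
pop-min → 46; now {}
insert 44 → {44}

[50, 42, 47, 49, 39, 53, 58, 60, 61, 68, 59, 48, 70, 46]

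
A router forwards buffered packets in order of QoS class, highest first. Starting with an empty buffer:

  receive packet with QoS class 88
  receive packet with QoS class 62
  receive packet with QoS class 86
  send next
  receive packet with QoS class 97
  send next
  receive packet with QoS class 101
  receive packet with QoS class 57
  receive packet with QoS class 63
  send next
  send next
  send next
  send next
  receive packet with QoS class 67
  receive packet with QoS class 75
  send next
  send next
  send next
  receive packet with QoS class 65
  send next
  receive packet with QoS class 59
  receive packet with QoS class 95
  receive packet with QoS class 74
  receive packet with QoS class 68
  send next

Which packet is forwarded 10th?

insert 88 → {88}
insert 62 → {88, 62}
insert 86 → {88, 86, 62}
send next → 88; now {86, 62}
insert 97 → {97, 86, 62}
send next → 97; now {86, 62}
insert 101 → {101, 86, 62}
insert 57 → {101, 86, 62, 57}
insert 63 → {101, 86, 63, 62, 57}
send next → 101; now {86, 63, 62, 57}
send next → 86; now {63, 62, 57}
send next → 63; now {62, 57}
send next → 62; now {57}
insert 67 → {67, 57}
insert 75 → {75, 67, 57}
send next → 75; now {67, 57}
send next → 67; now {57}
send next → 57; now {}
insert 65 → {65}
send next → 65; now {}
insert 59 → {59}
insert 95 → {95, 59}
insert 74 → {95, 74, 59}
insert 68 → {95, 74, 68, 59}
send next → 95; now {74, 68, 59}

65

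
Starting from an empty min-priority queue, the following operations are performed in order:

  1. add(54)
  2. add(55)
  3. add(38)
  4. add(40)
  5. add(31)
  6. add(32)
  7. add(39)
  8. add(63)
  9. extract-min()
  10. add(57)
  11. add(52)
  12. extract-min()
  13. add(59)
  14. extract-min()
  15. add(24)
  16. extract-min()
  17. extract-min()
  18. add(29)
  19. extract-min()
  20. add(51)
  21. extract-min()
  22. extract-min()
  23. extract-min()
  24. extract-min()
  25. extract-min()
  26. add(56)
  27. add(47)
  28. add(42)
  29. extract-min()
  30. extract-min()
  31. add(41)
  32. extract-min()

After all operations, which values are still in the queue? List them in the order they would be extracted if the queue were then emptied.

insert 54 → {54}
insert 55 → {54, 55}
insert 38 → {38, 54, 55}
insert 40 → {38, 40, 54, 55}
insert 31 → {31, 38, 40, 54, 55}
insert 32 → {31, 32, 38, 40, 54, 55}
insert 39 → {31, 32, 38, 39, 40, 54, 55}
insert 63 → {31, 32, 38, 39, 40, 54, 55, 63}
extract-min → 31; now {32, 38, 39, 40, 54, 55, 63}
insert 57 → {32, 38, 39, 40, 54, 55, 57, 63}
insert 52 → {32, 38, 39, 40, 52, 54, 55, 57, 63}
extract-min → 32; now {38, 39, 40, 52, 54, 55, 57, 63}
insert 59 → {38, 39, 40, 52, 54, 55, 57, 59, 63}
extract-min → 38; now {39, 40, 52, 54, 55, 57, 59, 63}
insert 24 → {24, 39, 40, 52, 54, 55, 57, 59, 63}
extract-min → 24; now {39, 40, 52, 54, 55, 57, 59, 63}
extract-min → 39; now {40, 52, 54, 55, 57, 59, 63}
insert 29 → {29, 40, 52, 54, 55, 57, 59, 63}
extract-min → 29; now {40, 52, 54, 55, 57, 59, 63}
insert 51 → {40, 51, 52, 54, 55, 57, 59, 63}
extract-min → 40; now {51, 52, 54, 55, 57, 59, 63}
extract-min → 51; now {52, 54, 55, 57, 59, 63}
extract-min → 52; now {54, 55, 57, 59, 63}
extract-min → 54; now {55, 57, 59, 63}
extract-min → 55; now {57, 59, 63}
insert 56 → {56, 57, 59, 63}
insert 47 → {47, 56, 57, 59, 63}
insert 42 → {42, 47, 56, 57, 59, 63}
extract-min → 42; now {47, 56, 57, 59, 63}
extract-min → 47; now {56, 57, 59, 63}
insert 41 → {41, 56, 57, 59, 63}
extract-min → 41; now {56, 57, 59, 63}

[56, 57, 59, 63]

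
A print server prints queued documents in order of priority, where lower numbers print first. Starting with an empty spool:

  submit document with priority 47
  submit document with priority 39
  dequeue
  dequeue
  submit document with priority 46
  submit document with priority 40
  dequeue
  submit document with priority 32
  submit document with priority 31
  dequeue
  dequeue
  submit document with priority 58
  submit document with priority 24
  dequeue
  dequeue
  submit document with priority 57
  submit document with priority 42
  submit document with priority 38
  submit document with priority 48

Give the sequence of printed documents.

insert 47 → {47}
insert 39 → {39, 47}
dequeue → 39; now {47}
dequeue → 47; now {}
insert 46 → {46}
insert 40 → {40, 46}
dequeue → 40; now {46}
insert 32 → {32, 46}
insert 31 → {31, 32, 46}
dequeue → 31; now {32, 46}
dequeue → 32; now {46}
insert 58 → {46, 58}
insert 24 → {24, 46, 58}
dequeue → 24; now {46, 58}
dequeue → 46; now {58}
insert 57 → {57, 58}
insert 42 → {42, 57, 58}
insert 38 → {38, 42, 57, 58}
insert 48 → {38, 42, 48, 57, 58}

39 → 47 → 40 → 31 → 32 → 24 → 46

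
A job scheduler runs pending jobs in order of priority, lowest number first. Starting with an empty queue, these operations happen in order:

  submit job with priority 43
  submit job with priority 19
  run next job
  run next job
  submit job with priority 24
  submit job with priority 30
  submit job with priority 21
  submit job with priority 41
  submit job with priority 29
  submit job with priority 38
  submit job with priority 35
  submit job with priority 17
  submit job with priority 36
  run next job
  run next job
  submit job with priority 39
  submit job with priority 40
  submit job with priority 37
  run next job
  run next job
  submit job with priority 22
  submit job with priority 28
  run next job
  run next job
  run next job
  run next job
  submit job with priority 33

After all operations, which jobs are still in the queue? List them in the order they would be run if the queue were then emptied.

insert 43 → {43}
insert 19 → {19, 43}
run next job → 19; now {43}
run next job → 43; now {}
insert 24 → {24}
insert 30 → {24, 30}
insert 21 → {21, 24, 30}
insert 41 → {21, 24, 30, 41}
insert 29 → {21, 24, 29, 30, 41}
insert 38 → {21, 24, 29, 30, 38, 41}
insert 35 → {21, 24, 29, 30, 35, 38, 41}
insert 17 → {17, 21, 24, 29, 30, 35, 38, 41}
insert 36 → {17, 21, 24, 29, 30, 35, 36, 38, 41}
run next job → 17; now {21, 24, 29, 30, 35, 36, 38, 41}
run next job → 21; now {24, 29, 30, 35, 36, 38, 41}
insert 39 → {24, 29, 30, 35, 36, 38, 39, 41}
insert 40 → {24, 29, 30, 35, 36, 38, 39, 40, 41}
insert 37 → {24, 29, 30, 35, 36, 37, 38, 39, 40, 41}
run next job → 24; now {29, 30, 35, 36, 37, 38, 39, 40, 41}
run next job → 29; now {30, 35, 36, 37, 38, 39, 40, 41}
insert 22 → {22, 30, 35, 36, 37, 38, 39, 40, 41}
insert 28 → {22, 28, 30, 35, 36, 37, 38, 39, 40, 41}
run next job → 22; now {28, 30, 35, 36, 37, 38, 39, 40, 41}
run next job → 28; now {30, 35, 36, 37, 38, 39, 40, 41}
run next job → 30; now {35, 36, 37, 38, 39, 40, 41}
run next job → 35; now {36, 37, 38, 39, 40, 41}
insert 33 → {33, 36, 37, 38, 39, 40, 41}

33, 36, 37, 38, 39, 40, 41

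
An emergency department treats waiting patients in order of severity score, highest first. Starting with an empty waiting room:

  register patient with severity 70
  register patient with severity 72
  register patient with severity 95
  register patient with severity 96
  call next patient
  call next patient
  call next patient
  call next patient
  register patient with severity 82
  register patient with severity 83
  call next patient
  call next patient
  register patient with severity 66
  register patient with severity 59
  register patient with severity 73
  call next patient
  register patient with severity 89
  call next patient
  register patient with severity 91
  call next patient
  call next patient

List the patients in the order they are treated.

insert 70 → {70}
insert 72 → {72, 70}
insert 95 → {95, 72, 70}
insert 96 → {96, 95, 72, 70}
call next patient → 96; now {95, 72, 70}
call next patient → 95; now {72, 70}
call next patient → 72; now {70}
call next patient → 70; now {}
insert 82 → {82}
insert 83 → {83, 82}
call next patient → 83; now {82}
call next patient → 82; now {}
insert 66 → {66}
insert 59 → {66, 59}
insert 73 → {73, 66, 59}
call next patient → 73; now {66, 59}
insert 89 → {89, 66, 59}
call next patient → 89; now {66, 59}
insert 91 → {91, 66, 59}
call next patient → 91; now {66, 59}
call next patient → 66; now {59}

[96, 95, 72, 70, 83, 82, 73, 89, 91, 66]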